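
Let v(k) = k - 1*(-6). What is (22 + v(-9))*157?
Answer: 2983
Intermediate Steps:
v(k) = 6 + k (v(k) = k + 6 = 6 + k)
(22 + v(-9))*157 = (22 + (6 - 9))*157 = (22 - 3)*157 = 19*157 = 2983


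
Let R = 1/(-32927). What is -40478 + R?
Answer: -1332819107/32927 ≈ -40478.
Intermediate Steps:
R = -1/32927 ≈ -3.0370e-5
-40478 + R = -40478 - 1/32927 = -1332819107/32927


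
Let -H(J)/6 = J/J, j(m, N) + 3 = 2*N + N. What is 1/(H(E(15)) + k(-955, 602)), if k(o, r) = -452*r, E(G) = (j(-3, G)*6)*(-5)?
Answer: -1/272110 ≈ -3.6750e-6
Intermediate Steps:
j(m, N) = -3 + 3*N (j(m, N) = -3 + (2*N + N) = -3 + 3*N)
E(G) = 90 - 90*G (E(G) = ((-3 + 3*G)*6)*(-5) = (-18 + 18*G)*(-5) = 90 - 90*G)
H(J) = -6 (H(J) = -6*J/J = -6*1 = -6)
1/(H(E(15)) + k(-955, 602)) = 1/(-6 - 452*602) = 1/(-6 - 272104) = 1/(-272110) = -1/272110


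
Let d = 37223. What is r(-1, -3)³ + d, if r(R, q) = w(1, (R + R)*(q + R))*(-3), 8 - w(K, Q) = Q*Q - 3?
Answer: 4056902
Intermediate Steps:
w(K, Q) = 11 - Q² (w(K, Q) = 8 - (Q*Q - 3) = 8 - (Q² - 3) = 8 - (-3 + Q²) = 8 + (3 - Q²) = 11 - Q²)
r(R, q) = -33 + 12*R²*(R + q)² (r(R, q) = (11 - ((R + R)*(q + R))²)*(-3) = (11 - ((2*R)*(R + q))²)*(-3) = (11 - (2*R*(R + q))²)*(-3) = (11 - 4*R²*(R + q)²)*(-3) = -33 + 12*R²*(R + q)²)
r(-1, -3)³ + d = (-33 + 12*(-1)²*(-1 - 3)²)³ + 37223 = (-33 + 12*1*(-4)²)³ + 37223 = (-33 + 12*1*16)³ + 37223 = (-33 + 192)³ + 37223 = 159³ + 37223 = 4019679 + 37223 = 4056902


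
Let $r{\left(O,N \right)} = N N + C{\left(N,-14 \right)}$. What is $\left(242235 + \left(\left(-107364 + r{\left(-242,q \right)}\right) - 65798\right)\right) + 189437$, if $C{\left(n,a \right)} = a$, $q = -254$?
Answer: $323012$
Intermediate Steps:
$r{\left(O,N \right)} = -14 + N^{2}$ ($r{\left(O,N \right)} = N N - 14 = N^{2} - 14 = -14 + N^{2}$)
$\left(242235 + \left(\left(-107364 + r{\left(-242,q \right)}\right) - 65798\right)\right) + 189437 = \left(242235 - 108660\right) + 189437 = 133575 + 189437 = 323012$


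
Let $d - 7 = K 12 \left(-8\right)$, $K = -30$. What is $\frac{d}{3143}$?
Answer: $\frac{2887}{3143} \approx 0.91855$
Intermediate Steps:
$d = 2887$ ($d = 7 + \left(-30\right) 12 \left(-8\right) = 7 - -2880 = 7 + 2880 = 2887$)
$\frac{d}{3143} = \frac{2887}{3143}$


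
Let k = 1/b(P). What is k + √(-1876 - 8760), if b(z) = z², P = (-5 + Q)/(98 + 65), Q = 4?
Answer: 26569 + 2*I*√2659 ≈ 26569.0 + 103.13*I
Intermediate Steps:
P = -1/163 (P = (-5 + 4)/(98 + 65) = -1/163 ≈ -0.0061350)
k = 26569 (k = 1/((-1/163)²) = 1/(1/26569) = 26569)
k + √(-1876 - 8760) = 26569 + √(-1876 - 8760) = 26569 + √(-10636) = 26569 + 2*I*√2659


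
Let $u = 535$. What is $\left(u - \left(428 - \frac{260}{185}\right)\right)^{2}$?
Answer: $\frac{16088121}{1369} \approx 11752.0$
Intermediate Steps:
$\left(u - \left(428 - \frac{260}{185}\right)\right)^{2} = \left(535 - \left(428 - \frac{260}{185}\right)\right)^{2} = \left(535 + \left(-428 + 260 \cdot \frac{1}{185}\right)\right)^{2} = \left(535 + \left(-428 + \frac{52}{37}\right)\right)^{2} = \left(535 - \frac{15784}{37}\right)^{2} = \left(\frac{4011}{37}\right)^{2} = \frac{16088121}{1369}$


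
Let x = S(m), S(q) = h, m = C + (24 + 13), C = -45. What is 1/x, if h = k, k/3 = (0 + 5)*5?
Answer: 1/75 ≈ 0.013333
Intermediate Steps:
k = 75 (k = 3*((0 + 5)*5) = 3*(5*5) = 3*25 = 75)
m = -8 (m = -45 + (24 + 13) = -45 + 37 = -8)
h = 75
S(q) = 75
x = 75
1/x = 1/75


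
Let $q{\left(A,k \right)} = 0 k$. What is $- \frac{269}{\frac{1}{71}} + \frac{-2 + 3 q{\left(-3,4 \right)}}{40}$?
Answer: $- \frac{381981}{20} \approx -19099.0$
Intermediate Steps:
$q{\left(A,k \right)} = 0$
$- \frac{269}{\frac{1}{71}} + \frac{-2 + 3 q{\left(-3,4 \right)}}{40} = - \frac{269}{\frac{1}{71}} + \frac{-2 + 3 \cdot 0}{40} = - 269 \frac{1}{\frac{1}{71}} + \left(-2 + 0\right) \frac{1}{40} = \left(-269\right) 71 - \frac{1}{20} = -19099 - \frac{1}{20} = - \frac{381981}{20}$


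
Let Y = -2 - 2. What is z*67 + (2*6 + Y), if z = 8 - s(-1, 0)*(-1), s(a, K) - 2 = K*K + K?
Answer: 678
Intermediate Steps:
Y = -4
s(a, K) = 2 + K + K**2 (s(a, K) = 2 + (K*K + K) = 2 + (K**2 + K) = 2 + (K + K**2) = 2 + K + K**2)
z = 10 (z = 8 - (2 + 0 + 0**2)*(-1) = 8 - (2 + 0 + 0)*(-1) = 8 - 2*(-1) = 8 - 1*(-2) = 8 + 2 = 10)
z*67 + (2*6 + Y) = 10*67 + (2*6 - 4) = 670 + (12 - 4) = 670 + 8 = 678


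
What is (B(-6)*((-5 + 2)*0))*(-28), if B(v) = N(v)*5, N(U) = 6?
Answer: 0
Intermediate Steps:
B(v) = 30 (B(v) = 6*5 = 30)
(B(-6)*((-5 + 2)*0))*(-28) = (30*((-5 + 2)*0))*(-28) = (30*(-3*0))*(-28) = (30*0)*(-28) = 0*(-28) = 0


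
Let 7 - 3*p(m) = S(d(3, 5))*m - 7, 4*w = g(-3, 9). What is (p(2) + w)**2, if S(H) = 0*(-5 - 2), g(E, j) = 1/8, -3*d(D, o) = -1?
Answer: 203401/9216 ≈ 22.070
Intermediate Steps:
d(D, o) = 1/3 (d(D, o) = -1/3*(-1) = 1/3)
g(E, j) = 1/8
S(H) = 0 (S(H) = 0*(-7) = 0)
w = 1/32 (w = (1/4)*(1/8) = 1/32 ≈ 0.031250)
p(m) = 14/3 (p(m) = 7/3 - (0*m - 7)/3 = 7/3 - (0 - 7)/3 = 7/3 - 1/3*(-7) = 7/3 + 7/3 = 14/3)
(p(2) + w)**2 = (14/3 + 1/32)**2 = (451/96)**2 = 203401/9216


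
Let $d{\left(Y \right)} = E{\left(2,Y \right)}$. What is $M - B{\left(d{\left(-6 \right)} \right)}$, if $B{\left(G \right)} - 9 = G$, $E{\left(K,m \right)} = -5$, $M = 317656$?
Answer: $317652$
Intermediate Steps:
$d{\left(Y \right)} = -5$
$B{\left(G \right)} = 9 + G$
$M - B{\left(d{\left(-6 \right)} \right)} = 317656 - \left(9 - 5\right) = 317656 - 4 = 317652$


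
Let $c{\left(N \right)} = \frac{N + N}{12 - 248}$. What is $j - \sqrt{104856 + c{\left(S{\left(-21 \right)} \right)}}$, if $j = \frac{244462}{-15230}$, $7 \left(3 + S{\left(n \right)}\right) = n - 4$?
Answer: $- \frac{122231}{7615} - \frac{\sqrt{17885192563}}{413} \approx -339.87$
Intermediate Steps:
$S{\left(n \right)} = - \frac{25}{7} + \frac{n}{7}$ ($S{\left(n \right)} = -3 + \frac{n - 4}{7} = -3 + \frac{-4 + n}{7} = -3 + \left(- \frac{4}{7} + \frac{n}{7}\right) = - \frac{25}{7} + \frac{n}{7}$)
$j = - \frac{122231}{7615}$ ($j = 244462 \left(- \frac{1}{15230}\right) = - \frac{122231}{7615} \approx -16.051$)
$c{\left(N \right)} = - \frac{N}{118}$ ($c{\left(N \right)} = \frac{2 N}{-236} = 2 N \left(- \frac{1}{236}\right) = - \frac{N}{118}$)
$j - \sqrt{104856 + c{\left(S{\left(-21 \right)} \right)}} = - \frac{122231}{7615} - \sqrt{104856 - \frac{- \frac{25}{7} + \frac{1}{7} \left(-21\right)}{118}} = - \frac{122231}{7615} - \sqrt{104856 - \frac{- \frac{25}{7} - 3}{118}} = - \frac{122231}{7615} - \sqrt{104856 - - \frac{23}{413}} = - \frac{122231}{7615} - \sqrt{104856 + \frac{23}{413}} = - \frac{122231}{7615} - \sqrt{\frac{43305551}{413}} = - \frac{122231}{7615} - \frac{\sqrt{17885192563}}{413}$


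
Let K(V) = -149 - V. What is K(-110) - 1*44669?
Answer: -44708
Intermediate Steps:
K(-110) - 1*44669 = (-149 - 1*(-110)) - 1*44669 = (-149 + 110) - 44669 = -39 - 44669 = -44708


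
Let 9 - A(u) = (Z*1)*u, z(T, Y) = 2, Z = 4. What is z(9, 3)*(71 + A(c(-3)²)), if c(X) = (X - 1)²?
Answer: -1888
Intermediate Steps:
c(X) = (-1 + X)²
A(u) = 9 - 4*u (A(u) = 9 - 4*1*u = 9 - 4*u)
z(9, 3)*(71 + A(c(-3)²)) = 2*(71 + (9 - 4*(-1 - 3)⁴)) = 2*(71 + (9 - 4*((-4)²)²)) = 2*(71 + (9 - 4*16²)) = 2*(71 + (9 - 4*256)) = 2*(71 + (9 - 1024)) = 2*(71 - 1015) = 2*(-944) = -1888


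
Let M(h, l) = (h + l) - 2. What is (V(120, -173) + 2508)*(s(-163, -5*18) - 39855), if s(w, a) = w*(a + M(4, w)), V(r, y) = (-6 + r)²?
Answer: 16403232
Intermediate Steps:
M(h, l) = -2 + h + l
s(w, a) = w*(2 + a + w) (s(w, a) = w*(a + (-2 + 4 + w)) = w*(a + (2 + w)) = w*(2 + a + w))
(V(120, -173) + 2508)*(s(-163, -5*18) - 39855) = ((-6 + 120)² + 2508)*(-163*(2 - 5*18 - 163) - 39855) = (114² + 2508)*(-163*(2 - 90 - 163) - 39855) = (12996 + 2508)*(-163*(-251) - 39855) = 15504*(40913 - 39855) = 15504*1058 = 16403232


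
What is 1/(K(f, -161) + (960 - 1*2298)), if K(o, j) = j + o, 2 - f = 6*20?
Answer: -1/1617 ≈ -0.00061843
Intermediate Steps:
f = -118 (f = 2 - 6*20 = 2 - 1*120 = 2 - 120 = -118)
1/(K(f, -161) + (960 - 1*2298)) = 1/((-161 - 118) + (960 - 1*2298)) = 1/(-279 + (960 - 2298)) = 1/(-279 - 1338) = 1/(-1617) = -1/1617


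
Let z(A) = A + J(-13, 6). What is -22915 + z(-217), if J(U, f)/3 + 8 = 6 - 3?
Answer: -23147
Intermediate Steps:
J(U, f) = -15 (J(U, f) = -24 + 3*(6 - 3) = -24 + 3*3 = -24 + 9 = -15)
z(A) = -15 + A (z(A) = A - 15 = -15 + A)
-22915 + z(-217) = -22915 + (-15 - 217) = -22915 - 232 = -23147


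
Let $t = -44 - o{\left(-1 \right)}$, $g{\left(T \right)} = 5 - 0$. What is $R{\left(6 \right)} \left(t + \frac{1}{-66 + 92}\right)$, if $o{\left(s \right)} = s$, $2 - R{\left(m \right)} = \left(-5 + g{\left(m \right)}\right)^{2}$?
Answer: $- \frac{1117}{13} \approx -85.923$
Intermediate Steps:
$g{\left(T \right)} = 5$ ($g{\left(T \right)} = 5 + 0 = 5$)
$R{\left(m \right)} = 2$ ($R{\left(m \right)} = 2 - \left(-5 + 5\right)^{2} = 2 - 0^{2} = 2 - 0 = 2 + 0 = 2$)
$t = -43$ ($t = -44 - -1 = -44 + 1 = -43$)
$R{\left(6 \right)} \left(t + \frac{1}{-66 + 92}\right) = 2 \left(-43 + \frac{1}{-66 + 92}\right) = 2 \left(-43 + \frac{1}{26}\right) = 2 \left(- \frac{1117}{26}\right) = - \frac{1117}{13}$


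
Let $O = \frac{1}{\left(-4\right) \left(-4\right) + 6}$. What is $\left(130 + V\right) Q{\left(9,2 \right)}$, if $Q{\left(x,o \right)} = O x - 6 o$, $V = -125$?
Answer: $- \frac{1275}{22} \approx -57.955$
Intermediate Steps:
$O = \frac{1}{22}$ ($O = \frac{1}{16 + 6} = \frac{1}{22} \approx 0.045455$)
$Q{\left(x,o \right)} = - 6 o + \frac{x}{22}$ ($Q{\left(x,o \right)} = \frac{x}{22} - 6 o = - 6 o + \frac{x}{22}$)
$\left(130 + V\right) Q{\left(9,2 \right)} = \left(130 - 125\right) \left(\left(-6\right) 2 + \frac{1}{22} \cdot 9\right) = 5 \left(-12 + \frac{9}{22}\right) = 5 \left(- \frac{255}{22}\right) = - \frac{1275}{22}$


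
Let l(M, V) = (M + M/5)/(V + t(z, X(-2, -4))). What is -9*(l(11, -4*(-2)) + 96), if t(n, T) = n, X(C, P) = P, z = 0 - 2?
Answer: -4419/5 ≈ -883.80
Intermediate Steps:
z = -2
l(M, V) = 6*M/(5*(-2 + V)) (l(M, V) = (M + M/5)/(V - 2) = (M + M*(⅕))/(-2 + V) = (M + M/5)/(-2 + V) = (6*M/5)/(-2 + V) = 6*M/(5*(-2 + V)))
-9*(l(11, -4*(-2)) + 96) = -9*((6/5)*11/(-2 - 4*(-2)) + 96) = -9*((6/5)*11/(-2 + 8) + 96) = -9*((6/5)*11/6 + 96) = -9*((6/5)*11*(⅙) + 96) = -9*(11/5 + 96) = -9*491/5 = -4419/5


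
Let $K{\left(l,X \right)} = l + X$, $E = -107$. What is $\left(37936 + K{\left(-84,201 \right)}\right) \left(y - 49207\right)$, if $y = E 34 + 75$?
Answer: $-2008056810$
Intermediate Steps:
$y = -3563$ ($y = \left(-107\right) 34 + 75 = -3638 + 75 = -3563$)
$K{\left(l,X \right)} = X + l$
$\left(37936 + K{\left(-84,201 \right)}\right) \left(y - 49207\right) = \left(37936 + \left(201 - 84\right)\right) \left(-3563 - 49207\right) = \left(37936 + 117\right) \left(-52770\right) = 38053 \left(-52770\right) = -2008056810$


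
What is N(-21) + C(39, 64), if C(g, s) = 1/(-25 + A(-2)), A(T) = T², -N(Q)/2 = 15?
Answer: -631/21 ≈ -30.048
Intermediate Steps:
N(Q) = -30 (N(Q) = -2*15 = -30)
C(g, s) = -1/21 (C(g, s) = 1/(-25 + (-2)²) = 1/(-25 + 4) = 1/(-21) = -1/21)
N(-21) + C(39, 64) = -30 - 1/21 = -631/21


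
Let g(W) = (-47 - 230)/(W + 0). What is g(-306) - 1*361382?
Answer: -110582615/306 ≈ -3.6138e+5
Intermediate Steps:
g(W) = -277/W
g(-306) - 1*361382 = -277/(-306) - 1*361382 = -277*(-1/306) - 361382 = 277/306 - 361382 = -110582615/306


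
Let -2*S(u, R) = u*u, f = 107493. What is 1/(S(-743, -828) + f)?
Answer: -2/337063 ≈ -5.9336e-6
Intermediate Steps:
S(u, R) = -u²/2 (S(u, R) = -u*u/2 = -u²/2)
1/(S(-743, -828) + f) = 1/(-½*(-743)² + 107493) = 1/(-½*552049 + 107493) = 1/(-552049/2 + 107493) = 1/(-337063/2) = -2/337063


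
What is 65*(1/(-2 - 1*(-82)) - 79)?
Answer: -82147/16 ≈ -5134.2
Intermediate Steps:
65*(1/(-2 - 1*(-82)) - 79) = 65*(1/(-2 + 82) - 79) = 65*(1/80 - 79) = 65*(-6319/80) = -82147/16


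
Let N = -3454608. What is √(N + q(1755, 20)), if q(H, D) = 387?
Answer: I*√3454221 ≈ 1858.6*I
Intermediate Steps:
√(N + q(1755, 20)) = √(-3454608 + 387) = √(-3454221) = I*√3454221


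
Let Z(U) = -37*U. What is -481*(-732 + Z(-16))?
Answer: 67340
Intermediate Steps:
-481*(-732 + Z(-16)) = -481*(-732 - 37*(-16)) = -481*(-732 + 592) = -481*(-140) = 67340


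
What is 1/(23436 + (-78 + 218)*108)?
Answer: 1/38556 ≈ 2.5936e-5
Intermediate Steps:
1/(23436 + (-78 + 218)*108) = 1/(23436 + 140*108) = 1/(23436 + 15120) = 1/38556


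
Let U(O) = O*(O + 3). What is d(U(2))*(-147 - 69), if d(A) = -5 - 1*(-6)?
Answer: -216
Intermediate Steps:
U(O) = O*(3 + O)
d(A) = 1 (d(A) = -5 + 6 = 1)
d(U(2))*(-147 - 69) = 1*(-147 - 69) = 1*(-216) = -216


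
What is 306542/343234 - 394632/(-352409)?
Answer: 121739639783/60479375353 ≈ 2.0129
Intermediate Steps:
306542/343234 - 394632/(-352409) = 306542*(1/343234) - 394632*(-1/352409) = 153271/171617 + 394632/352409 = 121739639783/60479375353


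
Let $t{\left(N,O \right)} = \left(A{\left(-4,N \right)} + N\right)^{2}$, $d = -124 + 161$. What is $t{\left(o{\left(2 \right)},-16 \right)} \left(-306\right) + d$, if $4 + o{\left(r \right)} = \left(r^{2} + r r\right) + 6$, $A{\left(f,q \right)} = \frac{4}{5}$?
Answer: $- \frac{891371}{25} \approx -35655.0$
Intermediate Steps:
$A{\left(f,q \right)} = \frac{4}{5}$ ($A{\left(f,q \right)} = 4 \cdot \frac{1}{5} = \frac{4}{5}$)
$o{\left(r \right)} = 2 + 2 r^{2}$ ($o{\left(r \right)} = -4 + \left(\left(r^{2} + r r\right) + 6\right) = -4 + \left(\left(r^{2} + r^{2}\right) + 6\right) = -4 + \left(2 r^{2} + 6\right) = -4 + \left(6 + 2 r^{2}\right) = 2 + 2 r^{2}$)
$d = 37$
$t{\left(N,O \right)} = \left(\frac{4}{5} + N\right)^{2}$
$t{\left(o{\left(2 \right)},-16 \right)} \left(-306\right) + d = \frac{\left(4 + 5 \left(2 + 2 \cdot 2^{2}\right)\right)^{2}}{25} \left(-306\right) + 37 = \frac{\left(4 + 5 \left(2 + 2 \cdot 4\right)\right)^{2}}{25} \left(-306\right) + 37 = \frac{\left(4 + 5 \left(2 + 8\right)\right)^{2}}{25} \left(-306\right) + 37 = \frac{\left(4 + 5 \cdot 10\right)^{2}}{25} \left(-306\right) + 37 = \frac{\left(4 + 50\right)^{2}}{25} \left(-306\right) + 37 = \frac{54^{2}}{25} \left(-306\right) + 37 = \frac{1}{25} \cdot 2916 \left(-306\right) + 37 = \frac{2916}{25} \left(-306\right) + 37 = - \frac{892296}{25} + 37 = - \frac{891371}{25}$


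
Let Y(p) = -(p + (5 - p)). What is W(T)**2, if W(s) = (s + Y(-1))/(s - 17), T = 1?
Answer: 1/16 ≈ 0.062500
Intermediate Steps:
Y(p) = -5 (Y(p) = -1*5 = -5)
W(s) = (-5 + s)/(-17 + s) (W(s) = (s - 5)/(s - 17) = (-5 + s)/(-17 + s))
W(T)**2 = ((-5 + 1)/(-17 + 1))**2 = (-4/(-16))**2 = (-1/16*(-4))**2 = (1/4)**2 = 1/16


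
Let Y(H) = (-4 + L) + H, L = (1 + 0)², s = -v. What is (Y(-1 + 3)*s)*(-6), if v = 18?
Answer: -108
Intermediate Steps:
s = -18 (s = -1*18 = -18)
L = 1 (L = 1² = 1)
Y(H) = -3 + H (Y(H) = (-4 + 1) + H = -3 + H)
(Y(-1 + 3)*s)*(-6) = ((-3 + (-1 + 3))*(-18))*(-6) = ((-3 + 2)*(-18))*(-6) = -1*(-18)*(-6) = 18*(-6) = -108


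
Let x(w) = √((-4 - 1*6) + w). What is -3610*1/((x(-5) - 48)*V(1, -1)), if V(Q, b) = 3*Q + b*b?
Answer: 14440/773 + 1805*I*√15/4638 ≈ 18.68 + 1.5073*I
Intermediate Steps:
V(Q, b) = b² + 3*Q (V(Q, b) = 3*Q + b² = b² + 3*Q)
x(w) = √(-10 + w) (x(w) = √((-4 - 6) + w) = √(-10 + w))
-3610*1/((x(-5) - 48)*V(1, -1)) = -3610*1/(((-1)² + 3*1)*(√(-10 - 5) - 48)) = -3610*1/((1 + 3)*(√(-15) - 48)) = -3610*1/(4*(I*√15 - 48)) = -3610*1/(4*(-48 + I*√15)) = -3610/(-192 + 4*I*√15)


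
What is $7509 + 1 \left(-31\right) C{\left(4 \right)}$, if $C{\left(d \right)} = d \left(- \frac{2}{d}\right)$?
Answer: $7571$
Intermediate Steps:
$C{\left(d \right)} = -2$
$7509 + 1 \left(-31\right) C{\left(4 \right)} = 7509 + 1 \left(-31\right) \left(-2\right) = 7509 - -62 = 7509 + 62 = 7571$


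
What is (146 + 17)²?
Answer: 26569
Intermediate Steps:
(146 + 17)² = 163² = 26569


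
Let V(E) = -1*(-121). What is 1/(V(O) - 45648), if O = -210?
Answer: -1/45527 ≈ -2.1965e-5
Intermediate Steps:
V(E) = 121
1/(V(O) - 45648) = 1/(121 - 45648) = 1/(-45527) = -1/45527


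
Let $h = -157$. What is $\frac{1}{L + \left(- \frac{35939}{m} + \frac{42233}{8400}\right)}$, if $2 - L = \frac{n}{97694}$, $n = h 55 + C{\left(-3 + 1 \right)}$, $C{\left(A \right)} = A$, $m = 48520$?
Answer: $\frac{497711852400}{3173133015833} \approx 0.15685$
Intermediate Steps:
$n = -8637$ ($n = \left(-157\right) 55 + \left(-3 + 1\right) = -8635 - 2 = -8637$)
$L = \frac{204025}{97694}$ ($L = 2 - - \frac{8637}{97694} = 2 + \frac{8637}{97694} = \frac{204025}{97694} \approx 2.0884$)
$\frac{1}{L + \left(- \frac{35939}{m} + \frac{42233}{8400}\right)} = \frac{1}{\frac{204025}{97694} + \left(- \frac{35939}{48520} + \frac{42233}{8400}\right)} = \frac{1}{\frac{204025}{97694} + \frac{43681439}{10189200}} = \frac{1}{\frac{3173133015833}{497711852400}} = \frac{497711852400}{3173133015833}$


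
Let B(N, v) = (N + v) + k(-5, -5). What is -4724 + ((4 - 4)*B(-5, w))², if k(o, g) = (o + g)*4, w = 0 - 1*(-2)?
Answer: -4724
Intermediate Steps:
w = 2 (w = 0 + 2 = 2)
k(o, g) = 4*g + 4*o (k(o, g) = (g + o)*4 = 4*g + 4*o)
B(N, v) = -40 + N + v (B(N, v) = (N + v) + (4*(-5) + 4*(-5)) = (N + v) + (-20 - 20) = (N + v) - 40 = -40 + N + v)
-4724 + ((4 - 4)*B(-5, w))² = -4724 + ((4 - 4)*(-40 - 5 + 2))² = -4724 + (0*(-43))² = -4724 + 0² = -4724 + 0 = -4724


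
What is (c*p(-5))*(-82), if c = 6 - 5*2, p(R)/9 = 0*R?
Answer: 0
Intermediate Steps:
p(R) = 0 (p(R) = 9*(0*R) = 9*0 = 0)
c = -4 (c = 6 - 10 = -4)
(c*p(-5))*(-82) = -4*0*(-82) = 0*(-82) = 0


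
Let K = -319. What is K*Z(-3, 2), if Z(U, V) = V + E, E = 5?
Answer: -2233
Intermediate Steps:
Z(U, V) = 5 + V (Z(U, V) = V + 5 = 5 + V)
K*Z(-3, 2) = -319*(5 + 2) = -319*7 = -2233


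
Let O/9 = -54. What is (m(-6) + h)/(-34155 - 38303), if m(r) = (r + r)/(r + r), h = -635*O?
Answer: -308611/72458 ≈ -4.2592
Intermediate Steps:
O = -486 (O = 9*(-54) = -486)
h = 308610 (h = -635*(-486) = 308610)
m(r) = 1 (m(r) = (2*r)/((2*r)) = (2*r)*(1/(2*r)) = 1)
(m(-6) + h)/(-34155 - 38303) = (1 + 308610)/(-34155 - 38303) = 308611/(-72458) = 308611*(-1/72458) = -308611/72458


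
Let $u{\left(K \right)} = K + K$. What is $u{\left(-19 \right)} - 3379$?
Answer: $-3417$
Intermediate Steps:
$u{\left(K \right)} = 2 K$
$u{\left(-19 \right)} - 3379 = 2 \left(-19\right) - 3379 = -38 - 3379 = -3417$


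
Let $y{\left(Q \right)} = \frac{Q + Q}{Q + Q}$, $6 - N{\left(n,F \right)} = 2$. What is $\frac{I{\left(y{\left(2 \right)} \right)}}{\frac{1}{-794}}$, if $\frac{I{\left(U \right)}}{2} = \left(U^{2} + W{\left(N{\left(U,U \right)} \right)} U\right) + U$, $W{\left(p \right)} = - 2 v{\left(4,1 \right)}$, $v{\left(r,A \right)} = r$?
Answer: $9528$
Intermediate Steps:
$N{\left(n,F \right)} = 4$ ($N{\left(n,F \right)} = 6 - 2 = 4$)
$W{\left(p \right)} = -8$ ($W{\left(p \right)} = \left(-2\right) 4 = -8$)
$y{\left(Q \right)} = 1$ ($y{\left(Q \right)} = \frac{2 Q}{2 Q} = 2 Q \frac{1}{2 Q} = 1$)
$I{\left(U \right)} = - 14 U + 2 U^{2}$ ($I{\left(U \right)} = 2 \left(\left(U^{2} - 8 U\right) + U\right) = 2 \left(U^{2} - 7 U\right) = - 14 U + 2 U^{2}$)
$\frac{I{\left(y{\left(2 \right)} \right)}}{\frac{1}{-794}} = \frac{2 \cdot 1 \left(-7 + 1\right)}{\frac{1}{-794}} = \frac{2 \cdot 1 \left(-6\right)}{- \frac{1}{794}} = \left(-12\right) \left(-794\right) = 9528$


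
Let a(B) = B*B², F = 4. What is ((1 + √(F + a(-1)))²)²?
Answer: (1 + √3)⁴ ≈ 55.713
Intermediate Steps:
a(B) = B³
((1 + √(F + a(-1)))²)² = ((1 + √(4 + (-1)³))²)² = ((1 + √(4 - 1))²)² = ((1 + √3)²)² = (1 + √3)⁴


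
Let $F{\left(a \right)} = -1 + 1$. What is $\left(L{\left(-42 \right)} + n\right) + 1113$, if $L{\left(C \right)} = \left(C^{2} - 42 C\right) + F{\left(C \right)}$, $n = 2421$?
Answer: $7062$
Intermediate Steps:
$F{\left(a \right)} = 0$
$L{\left(C \right)} = C^{2} - 42 C$ ($L{\left(C \right)} = \left(C^{2} - 42 C\right) + 0 = C^{2} - 42 C$)
$\left(L{\left(-42 \right)} + n\right) + 1113 = \left(- 42 \left(-42 - 42\right) + 2421\right) + 1113 = \left(\left(-42\right) \left(-84\right) + 2421\right) + 1113 = \left(3528 + 2421\right) + 1113 = 5949 + 1113 = 7062$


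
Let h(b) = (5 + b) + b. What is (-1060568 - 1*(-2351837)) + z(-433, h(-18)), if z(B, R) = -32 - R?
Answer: 1291268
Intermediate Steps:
h(b) = 5 + 2*b
(-1060568 - 1*(-2351837)) + z(-433, h(-18)) = (-1060568 - 1*(-2351837)) + (-32 - (5 + 2*(-18))) = (-1060568 + 2351837) + (-32 - (5 - 36)) = 1291269 + (-32 - 1*(-31)) = 1291269 + (-32 + 31) = 1291269 - 1 = 1291268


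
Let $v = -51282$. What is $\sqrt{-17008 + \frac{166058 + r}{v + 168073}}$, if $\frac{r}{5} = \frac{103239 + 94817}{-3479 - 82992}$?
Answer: $\frac{5 i \sqrt{69380376160625566090978}}{10099034561} \approx 130.41 i$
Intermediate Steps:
$r = - \frac{990280}{86471}$ ($r = 5 \frac{103239 + 94817}{-3479 - 82992} = 5 \frac{198056}{-86471} = 5 \cdot 198056 \left(- \frac{1}{86471}\right) = 5 \left(- \frac{198056}{86471}\right) = - \frac{990280}{86471} \approx -11.452$)
$\sqrt{-17008 + \frac{166058 + r}{v + 168073}} = \sqrt{-17008 + \frac{166058 - \frac{990280}{86471}}{-51282 + 168073}} = \sqrt{-17008 + \frac{14358211038}{86471 \cdot 116791}} = \sqrt{-17008 + \frac{14358211038}{86471} \cdot \frac{1}{116791}} = \sqrt{-17008 + \frac{14358211038}{10099034561}} = \sqrt{- \frac{171750021602450}{10099034561}} = \frac{5 i \sqrt{69380376160625566090978}}{10099034561}$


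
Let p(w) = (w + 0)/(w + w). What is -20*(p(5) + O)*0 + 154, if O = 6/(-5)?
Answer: 154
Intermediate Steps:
p(w) = ½ (p(w) = w/((2*w)) = w*(1/(2*w)) = ½)
O = -6/5 (O = 6*(-⅕) = -6/5 ≈ -1.2000)
-20*(p(5) + O)*0 + 154 = -20*(½ - 6/5)*0 + 154 = -(-14)*0 + 154 = -20*0 + 154 = 0 + 154 = 154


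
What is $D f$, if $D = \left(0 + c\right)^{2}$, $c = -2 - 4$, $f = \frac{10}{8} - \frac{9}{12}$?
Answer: $18$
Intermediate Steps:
$f = \frac{1}{2}$ ($f = 10 \cdot \frac{1}{8} - \frac{3}{4} = \frac{5}{4} - \frac{3}{4} = \frac{1}{2} \approx 0.5$)
$c = -6$
$D = 36$ ($D = \left(0 - 6\right)^{2} = \left(-6\right)^{2} = 36$)
$D f = 36 \cdot \frac{1}{2} = 18$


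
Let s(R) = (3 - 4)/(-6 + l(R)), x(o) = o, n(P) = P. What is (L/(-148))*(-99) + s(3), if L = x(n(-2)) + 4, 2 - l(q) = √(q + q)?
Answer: 643/370 - √6/10 ≈ 1.4929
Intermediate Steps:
l(q) = 2 - √2*√q (l(q) = 2 - √(q + q) = 2 - √(2*q) = 2 - √2*√q)
L = 2 (L = -2 + 4 = 2)
s(R) = -1/(-4 - √2*√R) (s(R) = (3 - 4)/(-6 + (2 - √2*√R)) = -1/(-4 - √2*√R))
(L/(-148))*(-99) + s(3) = (2/(-148))*(-99) + 1/(4 + √2*√3) = (2*(-1/148))*(-99) + 1/(4 + √6) = -1/74*(-99) + 1/(4 + √6) = 99/74 + 1/(4 + √6)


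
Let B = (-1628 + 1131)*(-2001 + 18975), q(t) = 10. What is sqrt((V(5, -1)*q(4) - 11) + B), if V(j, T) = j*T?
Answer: I*sqrt(8436139) ≈ 2904.5*I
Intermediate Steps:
V(j, T) = T*j
B = -8436078 (B = -497*16974 = -8436078)
sqrt((V(5, -1)*q(4) - 11) + B) = sqrt((-1*5*10 - 11) - 8436078) = sqrt((-5*10 - 11) - 8436078) = sqrt((-50 - 11) - 8436078) = sqrt(-61 - 8436078) = sqrt(-8436139) = I*sqrt(8436139)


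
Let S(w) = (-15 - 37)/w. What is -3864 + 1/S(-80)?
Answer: -50212/13 ≈ -3862.5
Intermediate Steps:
S(w) = -52/w
-3864 + 1/S(-80) = -3864 + 1/(-52/(-80)) = -3864 + 1/(-52*(-1/80)) = -3864 + 1/(13/20) = -3864 + 20/13 = -50212/13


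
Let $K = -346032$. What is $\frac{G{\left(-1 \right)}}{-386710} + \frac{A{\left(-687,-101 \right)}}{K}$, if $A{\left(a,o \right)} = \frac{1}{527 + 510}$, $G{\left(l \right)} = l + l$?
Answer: $\frac{358641829}{69382577002320} \approx 5.169 \cdot 10^{-6}$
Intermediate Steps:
$G{\left(l \right)} = 2 l$
$A{\left(a,o \right)} = \frac{1}{1037}$
$\frac{G{\left(-1 \right)}}{-386710} + \frac{A{\left(-687,-101 \right)}}{K} = \frac{2 \left(-1\right)}{-386710} + \frac{1}{1037 \left(-346032\right)} = \left(-2\right) \left(- \frac{1}{386710}\right) + \frac{1}{1037} \left(- \frac{1}{346032}\right) = \frac{1}{193355} - \frac{1}{358835184} = \frac{358641829}{69382577002320}$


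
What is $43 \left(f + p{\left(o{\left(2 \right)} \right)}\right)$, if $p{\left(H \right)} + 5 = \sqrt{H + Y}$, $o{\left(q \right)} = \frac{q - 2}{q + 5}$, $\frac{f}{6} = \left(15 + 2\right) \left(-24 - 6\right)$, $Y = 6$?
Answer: $-131795 + 43 \sqrt{6} \approx -1.3169 \cdot 10^{5}$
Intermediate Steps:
$f = -3060$ ($f = 6 \left(15 + 2\right) \left(-24 - 6\right) = 6 \cdot 17 \left(-30\right) = 6 \left(-510\right) = -3060$)
$o{\left(q \right)} = \frac{-2 + q}{5 + q}$
$p{\left(H \right)} = -5 + \sqrt{6 + H}$ ($p{\left(H \right)} = -5 + \sqrt{H + 6} = -5 + \sqrt{6 + H}$)
$43 \left(f + p{\left(o{\left(2 \right)} \right)}\right) = 43 \left(-3060 - \left(5 - \sqrt{6 + \frac{-2 + 2}{5 + 2}}\right)\right) = 43 \left(-3060 - \left(5 - \sqrt{6 + \frac{1}{7} \cdot 0}\right)\right) = 43 \left(-3060 - \left(5 - \sqrt{6 + 0}\right)\right) = 43 \left(-3060 - \left(5 - \sqrt{6}\right)\right) = 43 \left(-3065 + \sqrt{6}\right) = -131795 + 43 \sqrt{6}$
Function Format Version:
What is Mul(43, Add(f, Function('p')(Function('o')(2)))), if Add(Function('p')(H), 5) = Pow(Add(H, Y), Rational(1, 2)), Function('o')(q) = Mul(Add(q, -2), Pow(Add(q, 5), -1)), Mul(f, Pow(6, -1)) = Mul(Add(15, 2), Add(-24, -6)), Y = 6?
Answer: Add(-131795, Mul(43, Pow(6, Rational(1, 2)))) ≈ -1.3169e+5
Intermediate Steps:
f = -3060 (f = Mul(6, Mul(Add(15, 2), Add(-24, -6))) = Mul(6, Mul(17, -30)) = Mul(6, -510) = -3060)
Function('o')(q) = Mul(Pow(Add(5, q), -1), Add(-2, q)) (Function('o')(q) = Mul(Add(-2, q), Pow(Add(5, q), -1)) = Mul(Pow(Add(5, q), -1), Add(-2, q)))
Function('p')(H) = Add(-5, Pow(Add(6, H), Rational(1, 2))) (Function('p')(H) = Add(-5, Pow(Add(H, 6), Rational(1, 2))) = Add(-5, Pow(Add(6, H), Rational(1, 2))))
Mul(43, Add(f, Function('p')(Function('o')(2)))) = Mul(43, Add(-3060, Add(-5, Pow(Add(6, Mul(Pow(Add(5, 2), -1), Add(-2, 2))), Rational(1, 2))))) = Mul(43, Add(-3060, Add(-5, Pow(Add(6, Mul(Pow(7, -1), 0)), Rational(1, 2))))) = Mul(43, Add(-3060, Add(-5, Pow(Add(6, Mul(Rational(1, 7), 0)), Rational(1, 2))))) = Mul(43, Add(-3060, Add(-5, Pow(Add(6, 0), Rational(1, 2))))) = Mul(43, Add(-3060, Add(-5, Pow(6, Rational(1, 2))))) = Mul(43, Add(-3065, Pow(6, Rational(1, 2)))) = Add(-131795, Mul(43, Pow(6, Rational(1, 2))))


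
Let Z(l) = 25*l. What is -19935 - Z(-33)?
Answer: -19110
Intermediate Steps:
-19935 - Z(-33) = -19935 - 25*(-33) = -19935 - 1*(-825) = -19935 + 825 = -19110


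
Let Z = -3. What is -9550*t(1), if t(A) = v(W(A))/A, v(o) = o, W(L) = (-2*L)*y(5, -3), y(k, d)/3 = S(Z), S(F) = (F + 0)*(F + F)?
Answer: 1031400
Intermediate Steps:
S(F) = 2*F² (S(F) = F*(2*F) = 2*F²)
y(k, d) = 54 (y(k, d) = 3*(2*(-3)²) = 3*(2*9) = 3*18 = 54)
W(L) = -108*L (W(L) = -2*L*54 = -108*L)
t(A) = -108 (t(A) = (-108*A)/A = -108)
-9550*t(1) = -9550*(-108) = 1031400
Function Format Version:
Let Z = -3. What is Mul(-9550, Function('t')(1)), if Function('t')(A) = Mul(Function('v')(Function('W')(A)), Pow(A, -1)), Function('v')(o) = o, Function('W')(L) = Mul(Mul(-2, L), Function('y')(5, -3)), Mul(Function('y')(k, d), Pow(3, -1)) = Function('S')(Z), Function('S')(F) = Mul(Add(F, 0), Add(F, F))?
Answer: 1031400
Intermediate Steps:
Function('S')(F) = Mul(2, Pow(F, 2)) (Function('S')(F) = Mul(F, Mul(2, F)) = Mul(2, Pow(F, 2)))
Function('y')(k, d) = 54 (Function('y')(k, d) = Mul(3, Mul(2, Pow(-3, 2))) = Mul(3, Mul(2, 9)) = Mul(3, 18) = 54)
Function('W')(L) = Mul(-108, L) (Function('W')(L) = Mul(Mul(-2, L), 54) = Mul(-108, L))
Function('t')(A) = -108 (Function('t')(A) = Mul(Mul(-108, A), Pow(A, -1)) = -108)
Mul(-9550, Function('t')(1)) = Mul(-9550, -108) = 1031400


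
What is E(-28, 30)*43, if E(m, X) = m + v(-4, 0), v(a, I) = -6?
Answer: -1462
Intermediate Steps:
E(m, X) = -6 + m (E(m, X) = m - 6 = -6 + m)
E(-28, 30)*43 = (-6 - 28)*43 = -34*43 = -1462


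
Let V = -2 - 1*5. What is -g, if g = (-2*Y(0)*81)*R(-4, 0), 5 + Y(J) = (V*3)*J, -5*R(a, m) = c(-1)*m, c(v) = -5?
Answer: 0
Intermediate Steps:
V = -7 (V = -2 - 5 = -7)
R(a, m) = m (R(a, m) = -(-1)*m = m)
Y(J) = -5 - 21*J (Y(J) = -5 + (-7*3)*J = -5 - 21*J)
g = 0 (g = (-2*(-5 - 21*0)*81)*0 = (-2*(-5 + 0)*81)*0 = (-2*(-5)*81)*0 = (10*81)*0 = 810*0 = 0)
-g = -1*0 = 0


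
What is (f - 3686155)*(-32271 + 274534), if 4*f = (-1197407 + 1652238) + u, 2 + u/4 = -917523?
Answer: -4351016588807/4 ≈ -1.0878e+12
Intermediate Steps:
u = -3670100 (u = -8 + 4*(-917523) = -8 - 3670092 = -3670100)
f = -3215269/4 (f = ((-1197407 + 1652238) - 3670100)/4 = (454831 - 3670100)/4 = (1/4)*(-3215269) = -3215269/4 ≈ -8.0382e+5)
(f - 3686155)*(-32271 + 274534) = (-3215269/4 - 3686155)*(-32271 + 274534) = -17959889/4*242263 = -4351016588807/4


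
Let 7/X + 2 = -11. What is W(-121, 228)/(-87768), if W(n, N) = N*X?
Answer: 133/95082 ≈ 0.0013988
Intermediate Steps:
X = -7/13 (X = 7/(-2 - 11) = 7/(-13) = 7*(-1/13) = -7/13 ≈ -0.53846)
W(n, N) = -7*N/13 (W(n, N) = N*(-7/13) = -7*N/13)
W(-121, 228)/(-87768) = -7/13*228/(-87768) = -1596/13*(-1/87768) = 133/95082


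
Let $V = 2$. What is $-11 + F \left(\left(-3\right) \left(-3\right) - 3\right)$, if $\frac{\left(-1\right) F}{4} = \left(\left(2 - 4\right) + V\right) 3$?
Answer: $-11$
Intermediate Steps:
$F = 0$ ($F = - 4 \left(\left(2 - 4\right) + 2\right) 3 = - 4 \left(-2 + 2\right) 3 = - 4 \cdot 0 \cdot 3 = \left(-4\right) 0 = 0$)
$-11 + F \left(\left(-3\right) \left(-3\right) - 3\right) = -11 + 0 \left(\left(-3\right) \left(-3\right) - 3\right) = -11 + 0 \left(9 - 3\right) = -11 + 0 \cdot 6 = -11 + 0 = -11$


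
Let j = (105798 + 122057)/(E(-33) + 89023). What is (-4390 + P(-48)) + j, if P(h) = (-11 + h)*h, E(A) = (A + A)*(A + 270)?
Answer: -114099743/73381 ≈ -1554.9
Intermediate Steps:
E(A) = 2*A*(270 + A) (E(A) = (2*A)*(270 + A) = 2*A*(270 + A))
j = 227855/73381 (j = (105798 + 122057)/(2*(-33)*(270 - 33) + 89023) = 227855/(2*(-33)*237 + 89023) = 227855/(-15642 + 89023) = 227855/73381 ≈ 3.1051)
P(h) = h*(-11 + h)
(-4390 + P(-48)) + j = (-4390 - 48*(-11 - 48)) + 227855/73381 = (-4390 - 48*(-59)) + 227855/73381 = (-4390 + 2832) + 227855/73381 = -1558 + 227855/73381 = -114099743/73381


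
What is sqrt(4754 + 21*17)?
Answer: sqrt(5111) ≈ 71.491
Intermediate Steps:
sqrt(4754 + 21*17) = sqrt(4754 + 357) = sqrt(5111)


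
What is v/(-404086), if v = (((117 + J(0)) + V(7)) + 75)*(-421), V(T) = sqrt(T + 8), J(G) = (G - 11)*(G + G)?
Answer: 40416/202043 + 421*sqrt(15)/404086 ≈ 0.20407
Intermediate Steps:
J(G) = 2*G*(-11 + G) (J(G) = (-11 + G)*(2*G) = 2*G*(-11 + G))
V(T) = sqrt(8 + T)
v = -80832 - 421*sqrt(15) (v = (((117 + 2*0*(-11 + 0)) + sqrt(8 + 7)) + 75)*(-421) = (((117 + 2*0*(-11)) + sqrt(15)) + 75)*(-421) = (((117 + 0) + sqrt(15)) + 75)*(-421) = ((117 + sqrt(15)) + 75)*(-421) = (192 + sqrt(15))*(-421) = -80832 - 421*sqrt(15) ≈ -82463.)
v/(-404086) = (-80832 - 421*sqrt(15))/(-404086) = (-80832 - 421*sqrt(15))*(-1/404086) = 40416/202043 + 421*sqrt(15)/404086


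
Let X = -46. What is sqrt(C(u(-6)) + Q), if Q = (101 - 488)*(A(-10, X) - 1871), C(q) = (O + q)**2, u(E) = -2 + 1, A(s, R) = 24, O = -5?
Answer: 45*sqrt(353) ≈ 845.47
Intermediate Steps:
u(E) = -1
C(q) = (-5 + q)**2
Q = 714789 (Q = (101 - 488)*(24 - 1871) = -387*(-1847) = 714789)
sqrt(C(u(-6)) + Q) = sqrt((-5 - 1)**2 + 714789) = sqrt((-6)**2 + 714789) = sqrt(36 + 714789) = sqrt(714825) = 45*sqrt(353)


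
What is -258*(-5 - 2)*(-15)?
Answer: -27090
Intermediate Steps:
-258*(-5 - 2)*(-15) = -258*(-7)*(-15) = -43*(-42)*(-15) = 1806*(-15) = -27090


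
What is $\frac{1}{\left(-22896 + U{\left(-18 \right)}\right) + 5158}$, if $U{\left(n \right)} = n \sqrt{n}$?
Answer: $\frac{i}{2 \left(- 8869 i + 27 \sqrt{2}\right)} \approx -5.6375 \cdot 10^{-5} + 2.4271 \cdot 10^{-7} i$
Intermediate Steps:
$U{\left(n \right)} = n^{\frac{3}{2}}$
$\frac{1}{\left(-22896 + U{\left(-18 \right)}\right) + 5158} = \frac{1}{\left(-22896 + \left(-18\right)^{\frac{3}{2}}\right) + 5158} = \frac{1}{\left(-22896 - 54 i \sqrt{2}\right) + 5158} = \frac{1}{-17738 - 54 i \sqrt{2}}$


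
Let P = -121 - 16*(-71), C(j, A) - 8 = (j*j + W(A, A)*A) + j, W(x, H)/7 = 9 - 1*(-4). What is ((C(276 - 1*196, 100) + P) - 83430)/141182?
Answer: -66827/141182 ≈ -0.47334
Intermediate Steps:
W(x, H) = 91 (W(x, H) = 7*(9 - 1*(-4)) = 7*(9 + 4) = 7*13 = 91)
C(j, A) = 8 + j + j² + 91*A (C(j, A) = 8 + ((j*j + 91*A) + j) = 8 + ((j² + 91*A) + j) = 8 + (j + j² + 91*A) = 8 + j + j² + 91*A)
P = 1015 (P = -121 + 1136 = 1015)
((C(276 - 1*196, 100) + P) - 83430)/141182 = (((8 + (276 - 1*196) + (276 - 1*196)² + 91*100) + 1015) - 83430)/141182 = (((8 + (276 - 196) + (276 - 196)² + 9100) + 1015) - 83430)*(1/141182) = (((8 + 80 + 80² + 9100) + 1015) - 83430)*(1/141182) = (((8 + 80 + 6400 + 9100) + 1015) - 83430)*(1/141182) = ((15588 + 1015) - 83430)*(1/141182) = (16603 - 83430)*(1/141182) = -66827*1/141182 = -66827/141182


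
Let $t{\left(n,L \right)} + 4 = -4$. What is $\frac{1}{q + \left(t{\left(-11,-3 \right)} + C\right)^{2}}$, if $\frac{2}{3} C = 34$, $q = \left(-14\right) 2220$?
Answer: $- \frac{1}{29231} \approx -3.421 \cdot 10^{-5}$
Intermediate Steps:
$t{\left(n,L \right)} = -8$ ($t{\left(n,L \right)} = -4 - 4 = -8$)
$q = -31080$
$C = 51$ ($C = \frac{3}{2} \cdot 34 = 51$)
$\frac{1}{q + \left(t{\left(-11,-3 \right)} + C\right)^{2}} = \frac{1}{-31080 + \left(-8 + 51\right)^{2}} = \frac{1}{-31080 + 43^{2}} = \frac{1}{-31080 + 1849} = \frac{1}{-29231} = - \frac{1}{29231}$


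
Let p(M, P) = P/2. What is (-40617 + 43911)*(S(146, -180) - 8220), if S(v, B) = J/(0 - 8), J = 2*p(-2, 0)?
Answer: -27076680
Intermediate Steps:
p(M, P) = P/2 (p(M, P) = P*(½) = P/2)
J = 0 (J = 2*((½)*0) = 2*0 = 0)
S(v, B) = 0 (S(v, B) = 0/(0 - 8) = 0/(-8) = 0*(-⅛) = 0)
(-40617 + 43911)*(S(146, -180) - 8220) = (-40617 + 43911)*(0 - 8220) = 3294*(-8220) = -27076680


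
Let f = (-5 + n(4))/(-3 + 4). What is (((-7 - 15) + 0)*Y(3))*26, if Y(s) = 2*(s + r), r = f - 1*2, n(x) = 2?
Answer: 2288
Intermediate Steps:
f = -3 (f = (-5 + 2)/(-3 + 4) = -3/1 = -3*1 = -3)
r = -5 (r = -3 - 1*2 = -3 - 2 = -5)
Y(s) = -10 + 2*s (Y(s) = 2*(s - 5) = 2*(-5 + s) = -10 + 2*s)
(((-7 - 15) + 0)*Y(3))*26 = (((-7 - 15) + 0)*(-10 + 2*3))*26 = ((-22 + 0)*(-10 + 6))*26 = -22*(-4)*26 = 88*26 = 2288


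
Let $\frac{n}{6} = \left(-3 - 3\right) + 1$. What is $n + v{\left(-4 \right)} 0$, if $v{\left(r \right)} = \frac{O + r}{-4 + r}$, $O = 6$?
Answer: $-30$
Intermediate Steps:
$n = -30$ ($n = 6 \left(\left(-3 - 3\right) + 1\right) = 6 \left(-6 + 1\right) = 6 \left(-5\right) = -30$)
$v{\left(r \right)} = \frac{6 + r}{-4 + r}$
$n + v{\left(-4 \right)} 0 = -30 + \frac{6 - 4}{-4 - 4} \cdot 0 = -30 + \frac{1}{-8} \cdot 2 \cdot 0 = -30 + \left(- \frac{1}{8}\right) 2 \cdot 0 = -30 - 0 = -30 + 0 = -30$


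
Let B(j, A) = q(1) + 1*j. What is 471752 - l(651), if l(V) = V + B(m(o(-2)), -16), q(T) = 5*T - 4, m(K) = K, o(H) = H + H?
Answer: 471104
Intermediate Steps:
o(H) = 2*H
q(T) = -4 + 5*T
B(j, A) = 1 + j (B(j, A) = (-4 + 5*1) + 1*j = (-4 + 5) + j = 1 + j)
l(V) = -3 + V (l(V) = V + (1 + 2*(-2)) = V + (1 - 4) = V - 3 = -3 + V)
471752 - l(651) = 471752 - (-3 + 651) = 471752 - 1*648 = 471752 - 648 = 471104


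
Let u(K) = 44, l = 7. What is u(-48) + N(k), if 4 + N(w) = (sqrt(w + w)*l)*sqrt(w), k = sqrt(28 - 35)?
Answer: 40 + 7*I*sqrt(14) ≈ 40.0 + 26.192*I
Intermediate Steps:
k = I*sqrt(7) (k = sqrt(-7) = I*sqrt(7) ≈ 2.6458*I)
N(w) = -4 + 7*w*sqrt(2) (N(w) = -4 + (sqrt(w + w)*7)*sqrt(w) = -4 + (sqrt(2*w)*7)*sqrt(w) = -4 + ((sqrt(2)*sqrt(w))*7)*sqrt(w) = -4 + (7*sqrt(2)*sqrt(w))*sqrt(w) = -4 + 7*w*sqrt(2))
u(-48) + N(k) = 44 + (-4 + 7*(I*sqrt(7))*sqrt(2)) = 44 + (-4 + 7*I*sqrt(14)) = 40 + 7*I*sqrt(14)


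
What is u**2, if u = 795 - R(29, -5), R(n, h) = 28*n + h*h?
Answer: 1764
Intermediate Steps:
R(n, h) = h**2 + 28*n (R(n, h) = 28*n + h**2 = h**2 + 28*n)
u = -42 (u = 795 - ((-5)**2 + 28*29) = 795 - (25 + 812) = 795 - 1*837 = 795 - 837 = -42)
u**2 = (-42)**2 = 1764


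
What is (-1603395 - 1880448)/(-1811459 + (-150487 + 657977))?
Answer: 3483843/1303969 ≈ 2.6717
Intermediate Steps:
(-1603395 - 1880448)/(-1811459 + (-150487 + 657977)) = -3483843/(-1811459 + 507490) = -3483843/(-1303969) = -3483843*(-1/1303969) = 3483843/1303969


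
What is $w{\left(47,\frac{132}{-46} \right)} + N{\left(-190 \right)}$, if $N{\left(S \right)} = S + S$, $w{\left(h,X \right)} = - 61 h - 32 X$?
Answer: $- \frac{72569}{23} \approx -3155.2$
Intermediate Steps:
$N{\left(S \right)} = 2 S$
$w{\left(47,\frac{132}{-46} \right)} + N{\left(-190 \right)} = \left(\left(-61\right) 47 - 32 \frac{132}{-46}\right) + 2 \left(-190\right) = \left(-2867 - 32 \cdot 132 \left(- \frac{1}{46}\right)\right) - 380 = \left(-2867 - - \frac{2112}{23}\right) - 380 = \left(-2867 + \frac{2112}{23}\right) - 380 = - \frac{63829}{23} - 380 = - \frac{72569}{23}$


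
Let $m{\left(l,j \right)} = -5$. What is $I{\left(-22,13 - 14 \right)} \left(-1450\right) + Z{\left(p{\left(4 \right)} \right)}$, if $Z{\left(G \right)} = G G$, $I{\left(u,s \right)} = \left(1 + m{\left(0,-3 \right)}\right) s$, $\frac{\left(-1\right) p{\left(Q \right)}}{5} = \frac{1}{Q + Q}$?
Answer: $- \frac{371175}{64} \approx -5799.6$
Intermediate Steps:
$p{\left(Q \right)} = - \frac{5}{2 Q}$ ($p{\left(Q \right)} = - \frac{5}{Q + Q} = - \frac{5}{2 Q}$)
$I{\left(u,s \right)} = - 4 s$ ($I{\left(u,s \right)} = \left(1 - 5\right) s = - 4 s$)
$Z{\left(G \right)} = G^{2}$
$I{\left(-22,13 - 14 \right)} \left(-1450\right) + Z{\left(p{\left(4 \right)} \right)} = - 4 \left(13 - 14\right) \left(-1450\right) + \left(- \frac{5}{2 \cdot 4}\right)^{2} = - 4 \left(13 - 14\right) \left(-1450\right) + \left(\left(- \frac{5}{2}\right) \frac{1}{4}\right)^{2} = \left(-4\right) \left(-1\right) \left(-1450\right) + \left(- \frac{5}{8}\right)^{2} = 4 \left(-1450\right) + \frac{25}{64} = -5800 + \frac{25}{64} = - \frac{371175}{64}$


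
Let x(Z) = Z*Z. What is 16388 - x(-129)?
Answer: -253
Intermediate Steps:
x(Z) = Z**2
16388 - x(-129) = 16388 - 1*(-129)**2 = 16388 - 1*16641 = 16388 - 16641 = -253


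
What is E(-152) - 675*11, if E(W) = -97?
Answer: -7522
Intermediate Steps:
E(-152) - 675*11 = -97 - 675*11 = -97 - 7425 = -7522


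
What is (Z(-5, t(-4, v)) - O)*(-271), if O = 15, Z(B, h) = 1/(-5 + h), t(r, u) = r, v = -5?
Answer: 36856/9 ≈ 4095.1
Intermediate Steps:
(Z(-5, t(-4, v)) - O)*(-271) = (1/(-5 - 4) - 1*15)*(-271) = (1/(-9) - 15)*(-271) = (-1/9 - 15)*(-271) = -136/9*(-271) = 36856/9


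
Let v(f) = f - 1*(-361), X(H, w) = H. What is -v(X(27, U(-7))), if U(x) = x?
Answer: -388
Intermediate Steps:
v(f) = 361 + f (v(f) = f + 361 = 361 + f)
-v(X(27, U(-7))) = -(361 + 27) = -1*388 = -388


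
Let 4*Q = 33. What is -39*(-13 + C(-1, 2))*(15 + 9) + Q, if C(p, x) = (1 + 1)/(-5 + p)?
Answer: 49953/4 ≈ 12488.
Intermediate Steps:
Q = 33/4 (Q = (1/4)*33 = 33/4 ≈ 8.2500)
C(p, x) = 2/(-5 + p)
-39*(-13 + C(-1, 2))*(15 + 9) + Q = -39*(-13 + 2/(-5 - 1))*(15 + 9) + 33/4 = -39*(-13 + 2/(-6))*24 + 33/4 = -39*(-13 + 2*(-1/6))*24 + 33/4 = -39*(-13 - 1/3)*24 + 33/4 = -(-520)*24 + 33/4 = -39*(-320) + 33/4 = 12480 + 33/4 = 49953/4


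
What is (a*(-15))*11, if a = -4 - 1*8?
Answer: 1980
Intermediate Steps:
a = -12 (a = -4 - 8 = -12)
(a*(-15))*11 = -12*(-15)*11 = 180*11 = 1980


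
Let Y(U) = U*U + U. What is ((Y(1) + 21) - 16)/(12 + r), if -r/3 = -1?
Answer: 7/15 ≈ 0.46667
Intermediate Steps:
r = 3 (r = -3*(-1) = 3)
Y(U) = U + U**2 (Y(U) = U**2 + U = U + U**2)
((Y(1) + 21) - 16)/(12 + r) = ((1*(1 + 1) + 21) - 16)/(12 + 3) = ((1*2 + 21) - 16)/15 = ((2 + 21) - 16)/15 = (23 - 16)/15 = (1/15)*7 = 7/15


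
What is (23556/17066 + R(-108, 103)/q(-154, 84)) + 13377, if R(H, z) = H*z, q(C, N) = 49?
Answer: 785543877/59731 ≈ 13151.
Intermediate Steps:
(23556/17066 + R(-108, 103)/q(-154, 84)) + 13377 = (23556/17066 - 108*103/49) + 13377 = (23556*(1/17066) - 11124*1/49) + 13377 = (11778/8533 - 11124/49) + 13377 = -13477710/59731 + 13377 = 785543877/59731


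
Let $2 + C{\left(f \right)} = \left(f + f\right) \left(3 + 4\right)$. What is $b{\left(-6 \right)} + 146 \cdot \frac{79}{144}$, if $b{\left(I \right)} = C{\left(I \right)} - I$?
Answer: $\frac{7}{72} \approx 0.097222$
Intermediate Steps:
$C{\left(f \right)} = -2 + 14 f$ ($C{\left(f \right)} = -2 + \left(f + f\right) \left(3 + 4\right) = -2 + 2 f 7 = -2 + 14 f$)
$b{\left(I \right)} = -2 + 13 I$ ($b{\left(I \right)} = \left(-2 + 14 I\right) - I = -2 + 13 I$)
$b{\left(-6 \right)} + 146 \cdot \frac{79}{144} = \left(-2 + 13 \left(-6\right)\right) + 146 \cdot \frac{79}{144} = \left(-2 - 78\right) + 146 \cdot 79 \cdot \frac{1}{144} = -80 + 146 \cdot \frac{79}{144} = -80 + \frac{5767}{72} = \frac{7}{72}$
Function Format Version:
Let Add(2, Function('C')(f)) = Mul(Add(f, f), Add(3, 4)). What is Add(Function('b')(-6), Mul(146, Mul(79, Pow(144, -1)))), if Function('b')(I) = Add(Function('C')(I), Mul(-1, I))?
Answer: Rational(7, 72) ≈ 0.097222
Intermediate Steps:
Function('C')(f) = Add(-2, Mul(14, f)) (Function('C')(f) = Add(-2, Mul(Add(f, f), Add(3, 4))) = Add(-2, Mul(Mul(2, f), 7)) = Add(-2, Mul(14, f)))
Function('b')(I) = Add(-2, Mul(13, I)) (Function('b')(I) = Add(Add(-2, Mul(14, I)), Mul(-1, I)) = Add(-2, Mul(13, I)))
Add(Function('b')(-6), Mul(146, Mul(79, Pow(144, -1)))) = Add(Add(-2, Mul(13, -6)), Mul(146, Mul(79, Pow(144, -1)))) = Add(Add(-2, -78), Mul(146, Mul(79, Rational(1, 144)))) = Add(-80, Mul(146, Rational(79, 144))) = Add(-80, Rational(5767, 72)) = Rational(7, 72)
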